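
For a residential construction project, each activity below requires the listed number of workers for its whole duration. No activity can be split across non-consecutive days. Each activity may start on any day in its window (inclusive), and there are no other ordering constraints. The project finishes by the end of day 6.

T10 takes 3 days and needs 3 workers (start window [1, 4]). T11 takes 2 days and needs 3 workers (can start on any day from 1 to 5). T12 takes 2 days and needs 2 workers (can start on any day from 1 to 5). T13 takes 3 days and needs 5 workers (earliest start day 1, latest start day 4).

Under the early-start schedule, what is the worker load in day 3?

At early start, day 3 has: T10, T13.
Demand: 3 + 5 = 8.

8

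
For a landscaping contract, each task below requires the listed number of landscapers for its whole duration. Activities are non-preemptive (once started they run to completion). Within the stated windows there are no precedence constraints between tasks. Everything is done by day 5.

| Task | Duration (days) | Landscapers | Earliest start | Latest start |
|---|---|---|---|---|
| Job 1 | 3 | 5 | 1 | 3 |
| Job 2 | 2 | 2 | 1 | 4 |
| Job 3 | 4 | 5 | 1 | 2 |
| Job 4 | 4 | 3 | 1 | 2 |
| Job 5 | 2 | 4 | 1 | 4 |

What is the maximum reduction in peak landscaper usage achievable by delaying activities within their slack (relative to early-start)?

5

Early-start peak: d1:19  d2:19  d3:13  d4:8  d5:0 ⇒ 19.
Leveled (Job 1@1, Job 2@4, Job 3@1, Job 4@1, Job 5@4): d1:13  d2:13  d3:13  d4:14  d5:6 ⇒ 14.
Reduction 19 − 14 = 5.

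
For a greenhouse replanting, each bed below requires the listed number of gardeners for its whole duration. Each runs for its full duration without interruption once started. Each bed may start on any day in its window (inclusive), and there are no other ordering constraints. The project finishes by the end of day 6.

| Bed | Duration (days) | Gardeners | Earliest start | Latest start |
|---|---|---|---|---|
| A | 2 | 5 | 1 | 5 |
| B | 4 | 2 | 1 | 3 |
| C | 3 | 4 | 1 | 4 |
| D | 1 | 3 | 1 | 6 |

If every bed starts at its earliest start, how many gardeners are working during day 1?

At early start, day 1 has: A, B, C, D.
Demand: 5 + 2 + 4 + 3 = 14.

14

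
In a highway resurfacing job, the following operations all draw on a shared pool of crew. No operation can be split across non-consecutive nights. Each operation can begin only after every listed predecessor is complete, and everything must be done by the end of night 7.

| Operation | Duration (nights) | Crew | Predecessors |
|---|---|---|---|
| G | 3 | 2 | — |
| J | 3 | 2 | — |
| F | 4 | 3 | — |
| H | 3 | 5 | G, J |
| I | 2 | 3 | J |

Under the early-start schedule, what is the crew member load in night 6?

5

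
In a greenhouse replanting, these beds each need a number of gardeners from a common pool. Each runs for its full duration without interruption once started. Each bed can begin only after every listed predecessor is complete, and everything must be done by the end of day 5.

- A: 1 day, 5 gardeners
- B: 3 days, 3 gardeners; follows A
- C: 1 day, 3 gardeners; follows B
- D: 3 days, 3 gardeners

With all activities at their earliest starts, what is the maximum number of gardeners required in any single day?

Early-start schedule: A@1, B@2, C@5, D@1.
Load per day: day 1: 8, day 2: 6, day 3: 6, day 4: 3, day 5: 3.
Peak is 8.

8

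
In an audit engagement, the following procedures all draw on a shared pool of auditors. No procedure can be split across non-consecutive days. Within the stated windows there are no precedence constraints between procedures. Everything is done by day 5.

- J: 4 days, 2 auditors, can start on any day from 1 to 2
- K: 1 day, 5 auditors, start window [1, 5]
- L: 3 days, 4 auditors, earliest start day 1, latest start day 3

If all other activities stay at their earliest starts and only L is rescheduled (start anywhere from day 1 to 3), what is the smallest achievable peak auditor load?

L@1: d1:11  d2:6  d3:6  d4:2  d5:0 → peak 11
L@2: d1:7  d2:6  d3:6  d4:6  d5:0 → peak 7
L@3: d1:7  d2:2  d3:6  d4:6  d5:4 → peak 7
Best is L@2, peak 7.

7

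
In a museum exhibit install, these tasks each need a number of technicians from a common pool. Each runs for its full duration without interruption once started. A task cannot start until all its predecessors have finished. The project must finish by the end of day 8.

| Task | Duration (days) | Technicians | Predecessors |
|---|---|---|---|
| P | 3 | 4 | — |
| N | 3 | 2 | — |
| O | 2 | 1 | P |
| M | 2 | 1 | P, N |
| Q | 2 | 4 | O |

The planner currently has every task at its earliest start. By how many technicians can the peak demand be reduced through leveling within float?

Early-start peak: d1:6  d2:6  d3:6  d4:2  d5:2  d6:4  d7:4  d8:0 ⇒ 6.
Leveled (P@1, N@4, O@4, M@7, Q@7): d1:4  d2:4  d3:4  d4:3  d5:3  d6:2  d7:5  d8:5 ⇒ 5.
Reduction 6 − 5 = 1.

1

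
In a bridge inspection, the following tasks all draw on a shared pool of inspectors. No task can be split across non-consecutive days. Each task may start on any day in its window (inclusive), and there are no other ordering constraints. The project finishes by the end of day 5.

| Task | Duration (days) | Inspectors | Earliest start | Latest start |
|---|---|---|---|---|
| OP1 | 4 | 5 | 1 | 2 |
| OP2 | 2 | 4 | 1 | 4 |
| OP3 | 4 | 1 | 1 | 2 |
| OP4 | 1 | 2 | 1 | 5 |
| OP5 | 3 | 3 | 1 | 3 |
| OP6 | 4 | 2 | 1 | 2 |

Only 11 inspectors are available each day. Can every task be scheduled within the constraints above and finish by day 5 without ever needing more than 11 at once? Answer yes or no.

The minimum achievable peak is 12; 11 < 12, so no feasible schedule stays within the cap.

no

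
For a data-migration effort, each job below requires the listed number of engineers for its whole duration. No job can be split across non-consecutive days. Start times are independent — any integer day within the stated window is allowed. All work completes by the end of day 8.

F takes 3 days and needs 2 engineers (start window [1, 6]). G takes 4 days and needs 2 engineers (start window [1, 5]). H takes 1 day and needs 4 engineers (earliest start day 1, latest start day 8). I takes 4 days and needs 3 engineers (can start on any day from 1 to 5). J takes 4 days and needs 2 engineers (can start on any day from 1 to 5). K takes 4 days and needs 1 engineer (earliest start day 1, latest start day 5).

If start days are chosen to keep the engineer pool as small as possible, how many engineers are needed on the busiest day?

Early-start (F@1, G@1, H@1, I@1, J@1, K@1) gives peak 14: d1:14  d2:10  d3:10  d4:8  d5:0  d6:0  d7:0  d8:0.
Shift H→4, I→5, J→5, K→5.
Schedule F@1, G@1, H@4, I@5, J@5, K@5: d1:4  d2:4  d3:4  d4:6  d5:6  d6:6  d7:6  d8:6 — peak 6.
Total engineer-days = 42 over 8 days ⇒ peak ≥ ⌈42/8⌉ = 6, so 6 is optimal.

6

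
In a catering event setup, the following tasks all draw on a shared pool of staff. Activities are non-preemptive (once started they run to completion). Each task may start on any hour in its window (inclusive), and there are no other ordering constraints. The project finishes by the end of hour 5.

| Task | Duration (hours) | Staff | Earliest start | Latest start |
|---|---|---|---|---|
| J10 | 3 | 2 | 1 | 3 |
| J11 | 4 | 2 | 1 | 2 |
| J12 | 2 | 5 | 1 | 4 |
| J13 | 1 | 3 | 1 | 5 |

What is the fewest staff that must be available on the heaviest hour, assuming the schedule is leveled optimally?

Early-start (J10@1, J11@1, J12@1, J13@1) gives peak 12: h1:12  h2:9  h3:4  h4:2  h5:0.
Shift J12→4.
Schedule J10@1, J11@1, J12@4, J13@1: h1:7  h2:4  h3:4  h4:7  h5:5 — peak 7.

7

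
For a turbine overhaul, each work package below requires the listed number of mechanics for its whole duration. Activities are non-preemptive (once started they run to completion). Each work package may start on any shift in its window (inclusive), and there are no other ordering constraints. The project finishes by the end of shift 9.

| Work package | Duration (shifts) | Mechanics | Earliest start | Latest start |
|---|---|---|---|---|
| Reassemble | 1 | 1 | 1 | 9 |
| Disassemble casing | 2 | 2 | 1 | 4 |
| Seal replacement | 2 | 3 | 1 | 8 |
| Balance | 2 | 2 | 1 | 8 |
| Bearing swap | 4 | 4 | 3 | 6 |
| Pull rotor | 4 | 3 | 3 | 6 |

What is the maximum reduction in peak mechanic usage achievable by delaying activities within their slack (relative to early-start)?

Early-start peak: s1:8  s2:7  s3:7  s4:7  s5:7  s6:7  s7:0  s8:0  s9:0 ⇒ 8.
Leveled (Reassemble@1, Disassemble casing@1, Seal replacement@1, Balance@2, Bearing swap@3, Pull rotor@4): s1:6  s2:7  s3:6  s4:7  s5:7  s6:7  s7:3  s8:0  s9:0 ⇒ 7.
Reduction 8 − 7 = 1.

1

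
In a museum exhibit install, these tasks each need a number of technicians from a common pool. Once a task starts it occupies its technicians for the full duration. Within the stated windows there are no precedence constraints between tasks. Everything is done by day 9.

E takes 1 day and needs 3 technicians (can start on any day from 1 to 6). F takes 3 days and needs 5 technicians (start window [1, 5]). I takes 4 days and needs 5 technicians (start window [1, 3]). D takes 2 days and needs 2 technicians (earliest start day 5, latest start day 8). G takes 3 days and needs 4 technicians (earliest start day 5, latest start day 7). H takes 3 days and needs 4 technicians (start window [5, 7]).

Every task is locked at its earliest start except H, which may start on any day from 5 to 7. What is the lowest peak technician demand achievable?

13

H@5: d1:13  d2:10  d3:10  d4:5  d5:10  d6:10  d7:8  d8:0  d9:0 → peak 13
H@6: d1:13  d2:10  d3:10  d4:5  d5:6  d6:10  d7:8  d8:4  d9:0 → peak 13
H@7: d1:13  d2:10  d3:10  d4:5  d5:6  d6:6  d7:8  d8:4  d9:4 → peak 13
Best is H@5, peak 13.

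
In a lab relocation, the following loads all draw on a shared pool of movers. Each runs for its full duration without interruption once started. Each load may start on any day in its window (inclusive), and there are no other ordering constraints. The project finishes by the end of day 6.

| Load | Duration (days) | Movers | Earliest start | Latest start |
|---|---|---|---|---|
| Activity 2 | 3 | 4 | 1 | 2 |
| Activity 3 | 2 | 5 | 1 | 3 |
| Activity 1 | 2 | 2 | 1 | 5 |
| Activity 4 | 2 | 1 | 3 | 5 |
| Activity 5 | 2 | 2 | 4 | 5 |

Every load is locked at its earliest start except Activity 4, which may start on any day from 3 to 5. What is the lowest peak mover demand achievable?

11

Activity 4@3: d1:11  d2:11  d3:5  d4:3  d5:2  d6:0 → peak 11
Activity 4@4: d1:11  d2:11  d3:4  d4:3  d5:3  d6:0 → peak 11
Activity 4@5: d1:11  d2:11  d3:4  d4:2  d5:3  d6:1 → peak 11
Best is Activity 4@3, peak 11.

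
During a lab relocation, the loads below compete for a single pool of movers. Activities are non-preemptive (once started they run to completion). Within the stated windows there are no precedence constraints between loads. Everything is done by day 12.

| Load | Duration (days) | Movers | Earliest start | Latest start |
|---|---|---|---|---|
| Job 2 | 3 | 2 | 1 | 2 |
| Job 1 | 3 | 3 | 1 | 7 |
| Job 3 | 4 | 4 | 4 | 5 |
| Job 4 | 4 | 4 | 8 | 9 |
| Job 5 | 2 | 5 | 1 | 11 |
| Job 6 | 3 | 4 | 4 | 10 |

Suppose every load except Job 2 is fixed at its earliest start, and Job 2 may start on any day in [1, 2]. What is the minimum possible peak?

Job 2@1: d1:10  d2:10  d3:5  d4:8  d5:8  d6:8  d7:4  d8:4  d9:4  d10:4  d11:4  d12:0 → peak 10
Job 2@2: d1:8  d2:10  d3:5  d4:10  d5:8  d6:8  d7:4  d8:4  d9:4  d10:4  d11:4  d12:0 → peak 10
Best is Job 2@1, peak 10.

10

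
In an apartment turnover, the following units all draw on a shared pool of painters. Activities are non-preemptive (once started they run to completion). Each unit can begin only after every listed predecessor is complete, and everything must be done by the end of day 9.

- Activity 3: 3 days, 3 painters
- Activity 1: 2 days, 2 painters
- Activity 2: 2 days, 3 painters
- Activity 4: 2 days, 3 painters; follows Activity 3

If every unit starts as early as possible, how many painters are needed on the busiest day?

8

Early-start schedule: Activity 3@1, Activity 1@1, Activity 2@1, Activity 4@4.
Load per day: day 1: 8, day 2: 8, day 3: 3, day 4: 3, day 5: 3, day 6: 0, day 7: 0, day 8: 0, day 9: 0.
Peak is 8.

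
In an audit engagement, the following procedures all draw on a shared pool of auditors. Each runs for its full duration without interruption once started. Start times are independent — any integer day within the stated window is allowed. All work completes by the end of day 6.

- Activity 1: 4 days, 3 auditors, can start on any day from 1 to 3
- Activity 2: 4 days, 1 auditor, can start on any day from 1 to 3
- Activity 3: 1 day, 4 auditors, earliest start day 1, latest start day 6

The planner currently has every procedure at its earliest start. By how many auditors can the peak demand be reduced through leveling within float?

Early-start peak: d1:8  d2:4  d3:4  d4:4  d5:0  d6:0 ⇒ 8.
Leveled (Activity 1@1, Activity 2@1, Activity 3@5): d1:4  d2:4  d3:4  d4:4  d5:4  d6:0 ⇒ 4.
Reduction 8 − 4 = 4.

4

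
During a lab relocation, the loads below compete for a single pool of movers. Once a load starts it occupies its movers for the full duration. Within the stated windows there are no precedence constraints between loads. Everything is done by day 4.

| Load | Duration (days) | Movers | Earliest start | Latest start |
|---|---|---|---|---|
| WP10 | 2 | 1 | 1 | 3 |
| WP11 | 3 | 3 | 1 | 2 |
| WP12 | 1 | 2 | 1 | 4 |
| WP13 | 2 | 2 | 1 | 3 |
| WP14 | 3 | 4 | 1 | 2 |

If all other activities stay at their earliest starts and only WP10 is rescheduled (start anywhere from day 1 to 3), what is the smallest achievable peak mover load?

11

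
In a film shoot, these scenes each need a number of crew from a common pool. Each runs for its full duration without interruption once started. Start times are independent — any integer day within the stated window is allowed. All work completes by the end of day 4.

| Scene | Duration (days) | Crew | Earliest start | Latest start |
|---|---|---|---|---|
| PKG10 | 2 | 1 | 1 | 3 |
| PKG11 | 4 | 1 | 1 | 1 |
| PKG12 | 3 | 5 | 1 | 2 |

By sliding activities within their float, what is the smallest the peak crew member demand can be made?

Schedule PKG10@1, PKG11@1, PKG12@1: d1:7  d2:7  d3:6  d4:1 — peak 7.
No arrangement of the 6 feasible schedules does better.

7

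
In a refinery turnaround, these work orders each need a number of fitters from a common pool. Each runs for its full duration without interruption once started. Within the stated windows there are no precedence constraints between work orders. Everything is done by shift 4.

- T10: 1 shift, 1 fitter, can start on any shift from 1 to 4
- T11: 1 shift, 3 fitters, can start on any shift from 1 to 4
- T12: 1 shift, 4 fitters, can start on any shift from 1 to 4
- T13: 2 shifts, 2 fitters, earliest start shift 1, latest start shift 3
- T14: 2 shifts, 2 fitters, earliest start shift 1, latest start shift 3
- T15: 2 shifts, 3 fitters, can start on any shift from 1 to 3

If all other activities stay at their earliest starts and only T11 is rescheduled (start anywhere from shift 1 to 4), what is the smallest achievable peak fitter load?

T11@1: s1:15  s2:7  s3:0  s4:0 → peak 15
T11@2: s1:12  s2:10  s3:0  s4:0 → peak 12
T11@3: s1:12  s2:7  s3:3  s4:0 → peak 12
T11@4: s1:12  s2:7  s3:0  s4:3 → peak 12
Best is T11@2, peak 12.

12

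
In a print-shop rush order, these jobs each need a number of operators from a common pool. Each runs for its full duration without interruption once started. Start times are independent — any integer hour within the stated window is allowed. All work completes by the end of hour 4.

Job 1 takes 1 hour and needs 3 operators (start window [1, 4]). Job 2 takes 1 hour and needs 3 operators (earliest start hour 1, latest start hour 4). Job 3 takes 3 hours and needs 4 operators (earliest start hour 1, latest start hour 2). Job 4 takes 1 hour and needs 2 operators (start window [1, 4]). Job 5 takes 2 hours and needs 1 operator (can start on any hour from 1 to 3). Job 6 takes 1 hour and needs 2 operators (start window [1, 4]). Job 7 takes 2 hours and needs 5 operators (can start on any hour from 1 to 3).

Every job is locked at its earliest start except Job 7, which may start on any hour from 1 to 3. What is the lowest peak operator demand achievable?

15

Job 7@1: h1:20  h2:10  h3:4  h4:0 → peak 20
Job 7@2: h1:15  h2:10  h3:9  h4:0 → peak 15
Job 7@3: h1:15  h2:5  h3:9  h4:5 → peak 15
Best is Job 7@2, peak 15.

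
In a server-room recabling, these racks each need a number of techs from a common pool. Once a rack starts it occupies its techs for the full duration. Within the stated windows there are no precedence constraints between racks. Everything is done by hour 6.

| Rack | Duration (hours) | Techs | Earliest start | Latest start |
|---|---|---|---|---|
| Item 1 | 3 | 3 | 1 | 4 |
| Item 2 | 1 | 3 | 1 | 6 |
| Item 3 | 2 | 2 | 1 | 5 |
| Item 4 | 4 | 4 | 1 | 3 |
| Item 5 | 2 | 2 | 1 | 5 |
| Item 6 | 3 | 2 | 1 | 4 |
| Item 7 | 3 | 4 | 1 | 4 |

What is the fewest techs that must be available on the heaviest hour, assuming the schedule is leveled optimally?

10

Early-start (Item 1@1, Item 2@1, Item 3@1, Item 4@1, Item 5@1, Item 6@1, Item 7@1) gives peak 20: h1:20  h2:17  h3:13  h4:4  h5:0  h6:0.
Shift Item 4→3, Item 6→2, Item 7→4.
Schedule Item 1@1, Item 2@1, Item 3@1, Item 4@3, Item 5@1, Item 6@2, Item 7@4: h1:10  h2:9  h3:9  h4:10  h5:8  h6:8 — peak 10.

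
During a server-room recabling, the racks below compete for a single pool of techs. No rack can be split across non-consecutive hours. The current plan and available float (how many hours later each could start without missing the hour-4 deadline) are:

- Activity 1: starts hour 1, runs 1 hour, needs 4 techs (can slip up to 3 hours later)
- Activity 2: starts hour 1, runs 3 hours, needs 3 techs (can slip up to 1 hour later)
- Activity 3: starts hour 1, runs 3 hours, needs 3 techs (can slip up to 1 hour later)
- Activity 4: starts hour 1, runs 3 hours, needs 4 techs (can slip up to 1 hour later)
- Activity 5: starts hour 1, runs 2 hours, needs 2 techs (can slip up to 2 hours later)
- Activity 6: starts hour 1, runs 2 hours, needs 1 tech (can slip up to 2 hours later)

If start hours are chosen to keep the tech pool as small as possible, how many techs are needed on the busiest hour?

Early-start (Activity 1@1, Activity 2@1, Activity 3@1, Activity 4@1, Activity 5@1, Activity 6@1) gives peak 17: h1:17  h2:13  h3:10  h4:0.
Shift Activity 4→2, Activity 6→3.
Schedule Activity 1@1, Activity 2@1, Activity 3@1, Activity 4@2, Activity 5@1, Activity 6@3: h1:12  h2:12  h3:11  h4:5 — peak 12.

12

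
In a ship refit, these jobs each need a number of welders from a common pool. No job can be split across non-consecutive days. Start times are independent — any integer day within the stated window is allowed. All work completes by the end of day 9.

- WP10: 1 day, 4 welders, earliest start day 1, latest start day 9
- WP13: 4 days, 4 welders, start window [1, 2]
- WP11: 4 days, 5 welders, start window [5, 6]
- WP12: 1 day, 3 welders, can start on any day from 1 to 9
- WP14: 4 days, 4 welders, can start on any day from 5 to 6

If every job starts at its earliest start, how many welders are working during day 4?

4

At early start, day 4 has: WP13.
Demand: 4 = 4.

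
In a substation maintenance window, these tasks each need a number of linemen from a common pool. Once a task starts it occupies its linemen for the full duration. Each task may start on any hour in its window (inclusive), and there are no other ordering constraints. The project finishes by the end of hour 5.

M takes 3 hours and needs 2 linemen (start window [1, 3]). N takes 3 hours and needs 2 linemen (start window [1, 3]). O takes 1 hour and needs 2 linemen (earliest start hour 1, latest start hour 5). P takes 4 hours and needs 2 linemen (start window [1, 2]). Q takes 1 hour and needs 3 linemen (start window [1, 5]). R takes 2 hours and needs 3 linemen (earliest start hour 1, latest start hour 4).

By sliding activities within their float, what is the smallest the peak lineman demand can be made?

7

Early-start (M@1, N@1, O@1, P@1, Q@1, R@1) gives peak 14: h1:14  h2:9  h3:6  h4:2  h5:0.
Shift O→4, Q→5, R→4.
Schedule M@1, N@1, O@4, P@1, Q@5, R@4: h1:6  h2:6  h3:6  h4:7  h5:6 — peak 7.
Total lineman-hours = 31 over 5 hours ⇒ peak ≥ ⌈31/5⌉ = 7, so 7 is optimal.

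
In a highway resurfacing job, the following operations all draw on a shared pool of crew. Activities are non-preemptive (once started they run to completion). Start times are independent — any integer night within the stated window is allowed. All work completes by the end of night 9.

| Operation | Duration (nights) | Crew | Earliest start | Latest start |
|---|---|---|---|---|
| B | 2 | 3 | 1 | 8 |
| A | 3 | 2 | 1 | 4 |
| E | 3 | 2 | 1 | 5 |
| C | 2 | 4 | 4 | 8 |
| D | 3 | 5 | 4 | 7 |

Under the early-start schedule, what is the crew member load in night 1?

At early start, night 1 has: B, A, E.
Demand: 3 + 2 + 2 = 7.

7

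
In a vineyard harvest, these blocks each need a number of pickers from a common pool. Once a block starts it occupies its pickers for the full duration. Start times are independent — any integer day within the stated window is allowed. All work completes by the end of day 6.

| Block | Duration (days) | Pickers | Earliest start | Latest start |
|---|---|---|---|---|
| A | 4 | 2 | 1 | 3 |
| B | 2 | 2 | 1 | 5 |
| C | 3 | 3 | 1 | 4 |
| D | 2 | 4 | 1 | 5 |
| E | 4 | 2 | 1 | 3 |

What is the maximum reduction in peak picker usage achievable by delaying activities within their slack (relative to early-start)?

6

Early-start peak: d1:13  d2:13  d3:7  d4:4  d5:0  d6:0 ⇒ 13.
Leveled (A@1, B@1, C@1, D@5, E@3): d1:7  d2:7  d3:7  d4:4  d5:6  d6:6 ⇒ 7.
Reduction 13 − 7 = 6.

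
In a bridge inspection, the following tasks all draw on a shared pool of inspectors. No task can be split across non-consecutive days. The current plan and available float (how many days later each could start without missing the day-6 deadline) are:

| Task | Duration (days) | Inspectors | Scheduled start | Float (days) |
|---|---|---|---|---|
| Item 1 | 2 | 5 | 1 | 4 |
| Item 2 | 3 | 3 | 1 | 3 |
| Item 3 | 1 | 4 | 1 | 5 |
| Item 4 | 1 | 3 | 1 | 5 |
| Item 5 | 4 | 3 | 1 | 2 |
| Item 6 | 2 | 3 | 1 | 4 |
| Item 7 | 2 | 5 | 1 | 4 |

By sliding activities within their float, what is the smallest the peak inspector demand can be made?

Early-start (Item 1@1, Item 2@1, Item 3@1, Item 4@1, Item 5@1, Item 6@1, Item 7@1) gives peak 26: d1:26  d2:19  d3:6  d4:3  d5:0  d6:0.
Shift Item 2→3, Item 3→3, Item 4→4, Item 5→3, Item 6→5.
Schedule Item 1@1, Item 2@3, Item 3@3, Item 4@4, Item 5@3, Item 6@5, Item 7@1: d1:10  d2:10  d3:10  d4:9  d5:9  d6:6 — peak 10.

10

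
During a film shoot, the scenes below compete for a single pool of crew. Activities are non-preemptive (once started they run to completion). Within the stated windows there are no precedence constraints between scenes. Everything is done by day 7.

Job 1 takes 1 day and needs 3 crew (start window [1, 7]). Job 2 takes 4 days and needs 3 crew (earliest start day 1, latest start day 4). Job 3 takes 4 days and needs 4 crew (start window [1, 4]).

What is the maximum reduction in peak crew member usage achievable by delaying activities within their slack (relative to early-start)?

3

Early-start peak: d1:10  d2:7  d3:7  d4:7  d5:0  d6:0  d7:0 ⇒ 10.
Leveled (Job 1@1, Job 2@1, Job 3@2): d1:6  d2:7  d3:7  d4:7  d5:4  d6:0  d7:0 ⇒ 7.
Reduction 10 − 7 = 3.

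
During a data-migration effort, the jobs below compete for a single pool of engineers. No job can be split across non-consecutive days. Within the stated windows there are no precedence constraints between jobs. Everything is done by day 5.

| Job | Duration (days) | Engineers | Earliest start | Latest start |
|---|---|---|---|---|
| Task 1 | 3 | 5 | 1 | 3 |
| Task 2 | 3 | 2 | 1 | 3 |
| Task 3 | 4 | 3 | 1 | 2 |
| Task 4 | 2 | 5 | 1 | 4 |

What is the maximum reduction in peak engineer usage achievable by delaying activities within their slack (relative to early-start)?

Early-start peak: d1:15  d2:15  d3:10  d4:3  d5:0 ⇒ 15.
Leveled (Task 1@1, Task 2@1, Task 3@1, Task 4@4): d1:10  d2:10  d3:10  d4:8  d5:5 ⇒ 10.
Reduction 15 − 10 = 5.

5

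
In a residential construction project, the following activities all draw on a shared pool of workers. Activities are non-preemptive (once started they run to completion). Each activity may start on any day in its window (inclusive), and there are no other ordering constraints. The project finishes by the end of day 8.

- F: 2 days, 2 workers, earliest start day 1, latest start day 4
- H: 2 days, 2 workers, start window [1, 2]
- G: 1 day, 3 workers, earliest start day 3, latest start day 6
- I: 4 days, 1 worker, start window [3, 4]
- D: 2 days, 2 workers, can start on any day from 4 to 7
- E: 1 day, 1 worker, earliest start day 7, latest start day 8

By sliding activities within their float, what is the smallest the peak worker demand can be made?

3

Early-start (F@1, H@1, G@3, I@3, D@4, E@7) gives peak 4: d1:4  d2:4  d3:4  d4:3  d5:3  d6:1  d7:1  d8:0.
Shift F→4, I→4, D→6, E→8.
Schedule F@4, H@1, G@3, I@4, D@6, E@8: d1:2  d2:2  d3:3  d4:3  d5:3  d6:3  d7:3  d8:1 — peak 3.
Total worker-days = 20 over 8 days ⇒ peak ≥ ⌈20/8⌉ = 3, so 3 is optimal.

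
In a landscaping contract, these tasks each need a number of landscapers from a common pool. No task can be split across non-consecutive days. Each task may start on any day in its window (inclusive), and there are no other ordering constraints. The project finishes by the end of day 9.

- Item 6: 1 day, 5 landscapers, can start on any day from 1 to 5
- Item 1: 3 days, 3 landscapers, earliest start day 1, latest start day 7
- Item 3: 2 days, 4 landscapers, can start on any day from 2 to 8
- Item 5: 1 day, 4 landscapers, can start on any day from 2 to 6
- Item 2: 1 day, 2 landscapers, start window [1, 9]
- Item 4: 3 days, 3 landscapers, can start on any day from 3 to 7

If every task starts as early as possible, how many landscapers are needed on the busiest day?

Early-start schedule: Item 6@1, Item 1@1, Item 3@2, Item 5@2, Item 2@1, Item 4@3.
Load per day: day 1: 10, day 2: 11, day 3: 10, day 4: 3, day 5: 3, day 6: 0, day 7: 0, day 8: 0, day 9: 0.
Peak is 11.

11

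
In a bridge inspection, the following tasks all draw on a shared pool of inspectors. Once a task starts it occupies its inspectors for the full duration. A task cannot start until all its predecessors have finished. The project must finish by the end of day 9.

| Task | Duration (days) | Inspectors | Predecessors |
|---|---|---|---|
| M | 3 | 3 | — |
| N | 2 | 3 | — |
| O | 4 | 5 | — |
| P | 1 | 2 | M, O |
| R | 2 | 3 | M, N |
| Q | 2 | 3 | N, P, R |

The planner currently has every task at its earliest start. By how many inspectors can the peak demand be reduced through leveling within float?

Early-start peak: d1:11  d2:11  d3:8  d4:8  d5:5  d6:3  d7:3  d8:0  d9:0 ⇒ 11.
Leveled (M@1, N@1, O@3, P@7, R@4, Q@8): d1:6  d2:6  d3:8  d4:8  d5:8  d6:5  d7:2  d8:3  d9:3 ⇒ 8.
Reduction 11 − 8 = 3.

3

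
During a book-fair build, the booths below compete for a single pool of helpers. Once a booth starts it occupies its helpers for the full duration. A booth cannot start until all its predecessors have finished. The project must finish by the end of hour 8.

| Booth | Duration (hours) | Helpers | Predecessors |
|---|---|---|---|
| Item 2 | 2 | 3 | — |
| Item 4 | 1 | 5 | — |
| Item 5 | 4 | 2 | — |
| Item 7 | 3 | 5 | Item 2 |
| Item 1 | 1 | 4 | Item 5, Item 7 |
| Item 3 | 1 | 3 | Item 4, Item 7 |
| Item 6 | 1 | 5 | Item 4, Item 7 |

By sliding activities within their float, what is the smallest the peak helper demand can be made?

7

Early-start (Item 2@1, Item 4@1, Item 5@1, Item 7@3, Item 1@6, Item 3@6, Item 6@6) gives peak 12: h1:10  h2:5  h3:7  h4:7  h5:5  h6:12  h7:0  h8:0.
Shift Item 4→3, Item 7→4, Item 1→7, Item 3→7, Item 6→8.
Schedule Item 2@1, Item 4@3, Item 5@1, Item 7@4, Item 1@7, Item 3@7, Item 6@8: h1:5  h2:5  h3:7  h4:7  h5:5  h6:5  h7:7  h8:5 — peak 7.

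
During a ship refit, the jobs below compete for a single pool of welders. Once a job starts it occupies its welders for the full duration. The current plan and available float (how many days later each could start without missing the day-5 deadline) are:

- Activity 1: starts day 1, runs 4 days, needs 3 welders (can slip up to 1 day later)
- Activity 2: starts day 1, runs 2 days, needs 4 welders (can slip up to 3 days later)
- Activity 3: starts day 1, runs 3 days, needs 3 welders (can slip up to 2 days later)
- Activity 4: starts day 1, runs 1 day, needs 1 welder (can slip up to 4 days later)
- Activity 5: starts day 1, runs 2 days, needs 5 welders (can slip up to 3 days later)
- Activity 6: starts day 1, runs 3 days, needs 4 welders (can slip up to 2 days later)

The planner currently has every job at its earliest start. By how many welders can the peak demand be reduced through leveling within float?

Early-start peak: d1:20  d2:19  d3:10  d4:3  d5:0 ⇒ 20.
Leveled (Activity 1@1, Activity 2@1, Activity 3@3, Activity 4@3, Activity 5@4, Activity 6@1): d1:11  d2:11  d3:11  d4:11  d5:8 ⇒ 11.
Reduction 20 − 11 = 9.

9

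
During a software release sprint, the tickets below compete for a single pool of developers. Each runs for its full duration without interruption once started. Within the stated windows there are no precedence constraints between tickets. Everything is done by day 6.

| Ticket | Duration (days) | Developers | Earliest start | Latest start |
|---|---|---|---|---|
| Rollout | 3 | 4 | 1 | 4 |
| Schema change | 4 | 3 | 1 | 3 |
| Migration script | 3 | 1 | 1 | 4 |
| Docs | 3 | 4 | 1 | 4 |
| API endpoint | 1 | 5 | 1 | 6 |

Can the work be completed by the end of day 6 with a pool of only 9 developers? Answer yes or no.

yes

Schedule Rollout@1, Schema change@1, Migration script@1, Docs@4, API endpoint@5: d1:8  d2:8  d3:8  d4:7  d5:9  d6:4 — peak 9 ≤ 9.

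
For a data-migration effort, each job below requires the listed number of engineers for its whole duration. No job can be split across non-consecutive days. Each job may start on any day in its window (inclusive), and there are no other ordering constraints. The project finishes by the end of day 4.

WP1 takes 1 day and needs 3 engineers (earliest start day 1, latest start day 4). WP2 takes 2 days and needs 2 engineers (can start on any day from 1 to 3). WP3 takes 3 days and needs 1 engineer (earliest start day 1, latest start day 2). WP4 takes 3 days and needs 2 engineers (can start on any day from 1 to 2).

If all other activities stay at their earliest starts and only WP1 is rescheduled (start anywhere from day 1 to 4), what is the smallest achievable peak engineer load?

WP1@1: d1:8  d2:5  d3:3  d4:0 → peak 8
WP1@2: d1:5  d2:8  d3:3  d4:0 → peak 8
WP1@3: d1:5  d2:5  d3:6  d4:0 → peak 6
WP1@4: d1:5  d2:5  d3:3  d4:3 → peak 5
Best is WP1@4, peak 5.

5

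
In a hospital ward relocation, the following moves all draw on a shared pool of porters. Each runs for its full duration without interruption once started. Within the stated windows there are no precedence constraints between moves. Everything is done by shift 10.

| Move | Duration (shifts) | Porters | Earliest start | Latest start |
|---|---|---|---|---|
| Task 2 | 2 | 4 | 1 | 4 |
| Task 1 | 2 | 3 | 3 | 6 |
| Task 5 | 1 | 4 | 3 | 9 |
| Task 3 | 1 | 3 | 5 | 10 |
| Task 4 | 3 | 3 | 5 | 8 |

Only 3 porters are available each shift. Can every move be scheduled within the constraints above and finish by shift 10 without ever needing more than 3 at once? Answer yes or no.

no

The minimum achievable peak is 4; 3 < 4, so no feasible schedule stays within the cap.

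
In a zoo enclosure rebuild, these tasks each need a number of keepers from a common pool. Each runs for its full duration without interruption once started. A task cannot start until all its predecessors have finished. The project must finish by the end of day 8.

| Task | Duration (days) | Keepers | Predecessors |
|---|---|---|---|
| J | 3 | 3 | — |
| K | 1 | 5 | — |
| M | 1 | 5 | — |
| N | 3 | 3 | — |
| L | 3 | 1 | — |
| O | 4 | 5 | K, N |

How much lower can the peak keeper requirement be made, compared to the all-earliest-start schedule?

9

Early-start peak: d1:17  d2:7  d3:7  d4:5  d5:5  d6:5  d7:5  d8:0 ⇒ 17.
Leveled (J@1, K@1, M@4, N@2, L@5, O@5): d1:8  d2:6  d3:6  d4:8  d5:6  d6:6  d7:6  d8:5 ⇒ 8.
Reduction 17 − 8 = 9.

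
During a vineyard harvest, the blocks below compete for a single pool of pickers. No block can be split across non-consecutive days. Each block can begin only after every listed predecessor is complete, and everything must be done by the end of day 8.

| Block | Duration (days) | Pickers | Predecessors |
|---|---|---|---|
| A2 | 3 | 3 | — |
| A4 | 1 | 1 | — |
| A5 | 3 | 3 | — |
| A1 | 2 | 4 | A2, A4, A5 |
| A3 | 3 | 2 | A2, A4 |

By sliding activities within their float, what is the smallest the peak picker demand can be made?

Early-start (A2@1, A4@1, A5@1, A1@4, A3@4) gives peak 7: d1:7  d2:6  d3:6  d4:6  d5:6  d6:2  d7:0  d8:0.
Shift A5→4, A1→7.
Schedule A2@1, A4@1, A5@4, A1@7, A3@4: d1:4  d2:3  d3:3  d4:5  d5:5  d6:5  d7:4  d8:4 — peak 5.
Total picker-days = 33 over 8 days ⇒ peak ≥ ⌈33/8⌉ = 5, so 5 is optimal.

5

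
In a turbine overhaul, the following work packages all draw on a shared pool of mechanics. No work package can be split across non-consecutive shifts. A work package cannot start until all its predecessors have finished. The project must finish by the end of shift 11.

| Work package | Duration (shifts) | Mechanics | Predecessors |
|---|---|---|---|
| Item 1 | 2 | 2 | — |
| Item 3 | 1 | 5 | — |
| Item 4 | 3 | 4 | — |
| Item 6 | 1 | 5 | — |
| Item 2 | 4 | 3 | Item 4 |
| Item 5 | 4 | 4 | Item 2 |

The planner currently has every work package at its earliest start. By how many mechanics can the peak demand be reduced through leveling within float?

Early-start peak: s1:16  s2:6  s3:4  s4:3  s5:3  s6:3  s7:3  s8:4  s9:4  s10:4  s11:4 ⇒ 16.
Leveled (Item 1@1, Item 3@4, Item 4@1, Item 6@5, Item 2@4, Item 5@8): s1:6  s2:6  s3:4  s4:8  s5:8  s6:3  s7:3  s8:4  s9:4  s10:4  s11:4 ⇒ 8.
Reduction 16 − 8 = 8.

8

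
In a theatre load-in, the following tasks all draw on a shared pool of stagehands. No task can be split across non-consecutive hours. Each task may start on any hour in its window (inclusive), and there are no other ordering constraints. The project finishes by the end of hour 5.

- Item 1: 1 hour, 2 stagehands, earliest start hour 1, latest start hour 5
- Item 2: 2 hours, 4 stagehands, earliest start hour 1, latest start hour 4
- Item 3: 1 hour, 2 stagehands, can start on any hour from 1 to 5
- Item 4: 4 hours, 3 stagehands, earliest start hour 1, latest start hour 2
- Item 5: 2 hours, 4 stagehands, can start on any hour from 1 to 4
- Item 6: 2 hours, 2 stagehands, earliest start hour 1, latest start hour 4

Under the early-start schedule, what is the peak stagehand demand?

Early-start schedule: Item 1@1, Item 2@1, Item 3@1, Item 4@1, Item 5@1, Item 6@1.
Load per hour: hour 1: 17, hour 2: 13, hour 3: 3, hour 4: 3, hour 5: 0.
Peak is 17.

17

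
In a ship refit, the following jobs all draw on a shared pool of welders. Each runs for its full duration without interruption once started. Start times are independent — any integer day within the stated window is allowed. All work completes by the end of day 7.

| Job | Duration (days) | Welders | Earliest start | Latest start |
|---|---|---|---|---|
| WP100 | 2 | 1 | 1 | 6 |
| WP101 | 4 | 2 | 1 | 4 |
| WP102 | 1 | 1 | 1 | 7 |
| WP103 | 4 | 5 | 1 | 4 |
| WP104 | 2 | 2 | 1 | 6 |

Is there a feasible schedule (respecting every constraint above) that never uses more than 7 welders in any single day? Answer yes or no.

Schedule WP100@1, WP101@1, WP102@1, WP103@3, WP104@1: d1:6  d2:5  d3:7  d4:7  d5:5  d6:5  d7:0 — peak 7 ≤ 7.

yes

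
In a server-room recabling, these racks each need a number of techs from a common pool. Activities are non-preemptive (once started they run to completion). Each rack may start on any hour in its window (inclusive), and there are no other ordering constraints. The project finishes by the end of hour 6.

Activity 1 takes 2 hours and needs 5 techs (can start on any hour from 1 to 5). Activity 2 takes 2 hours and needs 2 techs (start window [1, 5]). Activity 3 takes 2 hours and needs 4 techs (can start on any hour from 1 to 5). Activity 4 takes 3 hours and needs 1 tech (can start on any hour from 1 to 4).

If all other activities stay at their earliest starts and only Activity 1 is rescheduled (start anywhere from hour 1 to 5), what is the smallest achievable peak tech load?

7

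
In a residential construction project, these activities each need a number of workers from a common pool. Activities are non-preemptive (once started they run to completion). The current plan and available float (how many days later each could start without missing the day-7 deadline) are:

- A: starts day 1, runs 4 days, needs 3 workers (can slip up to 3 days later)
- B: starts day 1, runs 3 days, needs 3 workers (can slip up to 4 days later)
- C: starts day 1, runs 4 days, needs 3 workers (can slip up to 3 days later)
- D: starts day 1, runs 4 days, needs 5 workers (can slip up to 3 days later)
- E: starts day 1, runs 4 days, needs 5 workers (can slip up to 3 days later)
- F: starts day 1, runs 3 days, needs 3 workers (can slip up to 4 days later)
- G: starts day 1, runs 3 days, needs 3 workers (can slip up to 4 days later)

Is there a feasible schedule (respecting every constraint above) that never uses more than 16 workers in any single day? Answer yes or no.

yes

Schedule A@1, B@1, C@1, D@1, E@4, F@5, G@5: d1:14  d2:14  d3:14  d4:16  d5:11  d6:11  d7:11 — peak 16 ≤ 16.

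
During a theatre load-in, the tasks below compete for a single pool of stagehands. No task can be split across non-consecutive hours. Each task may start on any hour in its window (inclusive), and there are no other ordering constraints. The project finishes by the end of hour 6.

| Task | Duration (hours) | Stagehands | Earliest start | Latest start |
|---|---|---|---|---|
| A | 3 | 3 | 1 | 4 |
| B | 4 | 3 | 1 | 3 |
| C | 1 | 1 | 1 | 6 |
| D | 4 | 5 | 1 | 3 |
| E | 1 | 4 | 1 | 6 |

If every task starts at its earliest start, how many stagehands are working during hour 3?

11

At early start, hour 3 has: A, B, D.
Demand: 3 + 3 + 5 = 11.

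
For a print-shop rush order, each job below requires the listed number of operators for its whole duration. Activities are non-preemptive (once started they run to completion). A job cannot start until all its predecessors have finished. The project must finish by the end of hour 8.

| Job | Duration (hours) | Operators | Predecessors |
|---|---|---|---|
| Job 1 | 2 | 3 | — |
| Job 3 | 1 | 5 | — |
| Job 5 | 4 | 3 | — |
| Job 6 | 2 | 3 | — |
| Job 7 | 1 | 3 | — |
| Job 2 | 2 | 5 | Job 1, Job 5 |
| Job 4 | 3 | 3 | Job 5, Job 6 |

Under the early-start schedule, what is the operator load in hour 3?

3

At early start, hour 3 has: Job 5.
Demand: 3 = 3.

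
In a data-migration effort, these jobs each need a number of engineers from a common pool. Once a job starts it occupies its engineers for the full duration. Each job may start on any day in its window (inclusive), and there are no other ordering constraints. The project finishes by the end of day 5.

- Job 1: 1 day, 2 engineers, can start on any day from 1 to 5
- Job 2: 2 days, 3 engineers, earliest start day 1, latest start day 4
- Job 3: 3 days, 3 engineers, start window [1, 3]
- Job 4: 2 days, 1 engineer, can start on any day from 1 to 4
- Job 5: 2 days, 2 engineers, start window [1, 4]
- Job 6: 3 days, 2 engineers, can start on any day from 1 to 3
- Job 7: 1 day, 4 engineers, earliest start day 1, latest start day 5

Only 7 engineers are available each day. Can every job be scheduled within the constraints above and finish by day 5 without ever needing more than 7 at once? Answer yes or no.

yes

Schedule Job 1@1, Job 2@1, Job 3@2, Job 4@1, Job 5@3, Job 6@3, Job 7@5: d1:6  d2:7  d3:7  d4:7  d5:6 — peak 7 ≤ 7.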